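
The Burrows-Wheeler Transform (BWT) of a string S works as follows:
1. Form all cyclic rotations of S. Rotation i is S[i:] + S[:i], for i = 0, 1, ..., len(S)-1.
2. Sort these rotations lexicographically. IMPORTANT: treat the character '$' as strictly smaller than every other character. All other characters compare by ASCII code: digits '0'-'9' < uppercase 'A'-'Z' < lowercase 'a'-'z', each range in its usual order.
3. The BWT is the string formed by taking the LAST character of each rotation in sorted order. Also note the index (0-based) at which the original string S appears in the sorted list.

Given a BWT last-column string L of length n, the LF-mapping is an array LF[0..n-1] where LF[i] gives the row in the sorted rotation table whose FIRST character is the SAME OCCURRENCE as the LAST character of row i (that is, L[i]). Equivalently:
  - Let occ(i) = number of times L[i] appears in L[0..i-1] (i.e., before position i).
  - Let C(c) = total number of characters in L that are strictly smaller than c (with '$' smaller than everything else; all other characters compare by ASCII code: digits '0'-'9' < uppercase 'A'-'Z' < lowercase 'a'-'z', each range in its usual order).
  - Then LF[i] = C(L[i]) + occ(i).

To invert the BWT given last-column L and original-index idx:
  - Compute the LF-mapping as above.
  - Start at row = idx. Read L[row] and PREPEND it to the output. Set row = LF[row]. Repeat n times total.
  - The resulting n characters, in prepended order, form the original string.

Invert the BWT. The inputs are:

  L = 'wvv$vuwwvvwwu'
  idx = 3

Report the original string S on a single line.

Answer: vuvvuwwwvwvw$

Derivation:
LF mapping: 8 3 4 0 5 1 9 10 6 7 11 12 2
Walk LF starting at row 3, prepending L[row]:
  step 1: row=3, L[3]='$', prepend. Next row=LF[3]=0
  step 2: row=0, L[0]='w', prepend. Next row=LF[0]=8
  step 3: row=8, L[8]='v', prepend. Next row=LF[8]=6
  step 4: row=6, L[6]='w', prepend. Next row=LF[6]=9
  step 5: row=9, L[9]='v', prepend. Next row=LF[9]=7
  step 6: row=7, L[7]='w', prepend. Next row=LF[7]=10
  step 7: row=10, L[10]='w', prepend. Next row=LF[10]=11
  step 8: row=11, L[11]='w', prepend. Next row=LF[11]=12
  step 9: row=12, L[12]='u', prepend. Next row=LF[12]=2
  step 10: row=2, L[2]='v', prepend. Next row=LF[2]=4
  step 11: row=4, L[4]='v', prepend. Next row=LF[4]=5
  step 12: row=5, L[5]='u', prepend. Next row=LF[5]=1
  step 13: row=1, L[1]='v', prepend. Next row=LF[1]=3
Reversed output: vuvvuwwwvwvw$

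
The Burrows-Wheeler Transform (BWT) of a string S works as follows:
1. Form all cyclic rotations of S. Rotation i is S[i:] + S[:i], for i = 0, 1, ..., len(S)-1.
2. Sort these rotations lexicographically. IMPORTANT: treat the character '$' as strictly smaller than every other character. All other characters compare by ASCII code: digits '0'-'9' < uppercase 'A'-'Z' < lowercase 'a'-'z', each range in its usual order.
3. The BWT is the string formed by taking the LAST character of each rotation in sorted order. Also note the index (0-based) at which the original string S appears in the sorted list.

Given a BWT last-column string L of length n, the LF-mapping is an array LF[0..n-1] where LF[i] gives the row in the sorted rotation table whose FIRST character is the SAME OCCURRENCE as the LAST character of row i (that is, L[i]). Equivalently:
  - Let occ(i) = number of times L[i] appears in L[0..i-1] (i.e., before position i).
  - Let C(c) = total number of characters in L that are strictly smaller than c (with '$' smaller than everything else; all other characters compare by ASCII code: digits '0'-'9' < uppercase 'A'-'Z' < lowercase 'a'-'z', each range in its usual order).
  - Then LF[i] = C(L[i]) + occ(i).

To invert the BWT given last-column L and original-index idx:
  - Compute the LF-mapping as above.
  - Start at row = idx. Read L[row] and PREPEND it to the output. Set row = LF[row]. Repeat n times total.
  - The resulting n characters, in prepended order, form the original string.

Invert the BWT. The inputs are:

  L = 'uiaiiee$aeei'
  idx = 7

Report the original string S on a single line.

LF mapping: 11 7 1 8 9 3 4 0 2 5 6 10
Walk LF starting at row 7, prepending L[row]:
  step 1: row=7, L[7]='$', prepend. Next row=LF[7]=0
  step 2: row=0, L[0]='u', prepend. Next row=LF[0]=11
  step 3: row=11, L[11]='i', prepend. Next row=LF[11]=10
  step 4: row=10, L[10]='e', prepend. Next row=LF[10]=6
  step 5: row=6, L[6]='e', prepend. Next row=LF[6]=4
  step 6: row=4, L[4]='i', prepend. Next row=LF[4]=9
  step 7: row=9, L[9]='e', prepend. Next row=LF[9]=5
  step 8: row=5, L[5]='e', prepend. Next row=LF[5]=3
  step 9: row=3, L[3]='i', prepend. Next row=LF[3]=8
  step 10: row=8, L[8]='a', prepend. Next row=LF[8]=2
  step 11: row=2, L[2]='a', prepend. Next row=LF[2]=1
  step 12: row=1, L[1]='i', prepend. Next row=LF[1]=7
Reversed output: iaaieeieeiu$

Answer: iaaieeieeiu$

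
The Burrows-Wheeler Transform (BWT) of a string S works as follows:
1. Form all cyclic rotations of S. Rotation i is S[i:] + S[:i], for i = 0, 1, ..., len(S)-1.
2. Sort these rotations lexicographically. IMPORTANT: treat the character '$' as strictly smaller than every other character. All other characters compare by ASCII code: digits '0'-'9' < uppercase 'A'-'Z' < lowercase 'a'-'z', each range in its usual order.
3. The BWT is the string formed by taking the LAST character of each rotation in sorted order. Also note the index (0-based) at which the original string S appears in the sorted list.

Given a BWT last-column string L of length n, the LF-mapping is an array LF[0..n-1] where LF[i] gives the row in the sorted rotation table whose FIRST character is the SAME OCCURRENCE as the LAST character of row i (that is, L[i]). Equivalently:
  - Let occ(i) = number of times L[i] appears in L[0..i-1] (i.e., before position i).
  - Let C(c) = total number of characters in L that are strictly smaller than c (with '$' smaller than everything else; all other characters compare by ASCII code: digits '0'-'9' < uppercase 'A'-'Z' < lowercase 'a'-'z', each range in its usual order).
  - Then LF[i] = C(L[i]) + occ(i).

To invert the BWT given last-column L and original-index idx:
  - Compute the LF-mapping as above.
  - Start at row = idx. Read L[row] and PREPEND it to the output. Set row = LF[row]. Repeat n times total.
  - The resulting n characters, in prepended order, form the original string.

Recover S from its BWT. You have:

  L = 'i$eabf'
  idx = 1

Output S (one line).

LF mapping: 5 0 3 1 2 4
Walk LF starting at row 1, prepending L[row]:
  step 1: row=1, L[1]='$', prepend. Next row=LF[1]=0
  step 2: row=0, L[0]='i', prepend. Next row=LF[0]=5
  step 3: row=5, L[5]='f', prepend. Next row=LF[5]=4
  step 4: row=4, L[4]='b', prepend. Next row=LF[4]=2
  step 5: row=2, L[2]='e', prepend. Next row=LF[2]=3
  step 6: row=3, L[3]='a', prepend. Next row=LF[3]=1
Reversed output: aebfi$

Answer: aebfi$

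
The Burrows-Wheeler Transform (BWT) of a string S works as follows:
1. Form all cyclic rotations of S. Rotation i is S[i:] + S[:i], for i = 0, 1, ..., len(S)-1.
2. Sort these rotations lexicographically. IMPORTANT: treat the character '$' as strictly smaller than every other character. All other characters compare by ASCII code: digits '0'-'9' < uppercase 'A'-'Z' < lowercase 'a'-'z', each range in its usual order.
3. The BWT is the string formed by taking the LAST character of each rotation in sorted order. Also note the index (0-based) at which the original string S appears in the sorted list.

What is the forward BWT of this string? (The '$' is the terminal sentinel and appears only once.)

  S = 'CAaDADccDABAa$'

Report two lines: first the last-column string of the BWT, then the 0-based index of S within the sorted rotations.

All 14 rotations (rotation i = S[i:]+S[:i]):
  rot[0] = CAaDADccDABAa$
  rot[1] = AaDADccDABAa$C
  rot[2] = aDADccDABAa$CA
  rot[3] = DADccDABAa$CAa
  rot[4] = ADccDABAa$CAaD
  rot[5] = DccDABAa$CAaDA
  rot[6] = ccDABAa$CAaDAD
  rot[7] = cDABAa$CAaDADc
  rot[8] = DABAa$CAaDADcc
  rot[9] = ABAa$CAaDADccD
  rot[10] = BAa$CAaDADccDA
  rot[11] = Aa$CAaDADccDAB
  rot[12] = a$CAaDADccDABA
  rot[13] = $CAaDADccDABAa
Sorted (with $ < everything):
  sorted[0] = $CAaDADccDABAa  (last char: 'a')
  sorted[1] = ABAa$CAaDADccD  (last char: 'D')
  sorted[2] = ADccDABAa$CAaD  (last char: 'D')
  sorted[3] = Aa$CAaDADccDAB  (last char: 'B')
  sorted[4] = AaDADccDABAa$C  (last char: 'C')
  sorted[5] = BAa$CAaDADccDA  (last char: 'A')
  sorted[6] = CAaDADccDABAa$  (last char: '$')
  sorted[7] = DABAa$CAaDADcc  (last char: 'c')
  sorted[8] = DADccDABAa$CAa  (last char: 'a')
  sorted[9] = DccDABAa$CAaDA  (last char: 'A')
  sorted[10] = a$CAaDADccDABA  (last char: 'A')
  sorted[11] = aDADccDABAa$CA  (last char: 'A')
  sorted[12] = cDABAa$CAaDADc  (last char: 'c')
  sorted[13] = ccDABAa$CAaDAD  (last char: 'D')
Last column: aDDBCA$caAAAcD
Original string S is at sorted index 6

Answer: aDDBCA$caAAAcD
6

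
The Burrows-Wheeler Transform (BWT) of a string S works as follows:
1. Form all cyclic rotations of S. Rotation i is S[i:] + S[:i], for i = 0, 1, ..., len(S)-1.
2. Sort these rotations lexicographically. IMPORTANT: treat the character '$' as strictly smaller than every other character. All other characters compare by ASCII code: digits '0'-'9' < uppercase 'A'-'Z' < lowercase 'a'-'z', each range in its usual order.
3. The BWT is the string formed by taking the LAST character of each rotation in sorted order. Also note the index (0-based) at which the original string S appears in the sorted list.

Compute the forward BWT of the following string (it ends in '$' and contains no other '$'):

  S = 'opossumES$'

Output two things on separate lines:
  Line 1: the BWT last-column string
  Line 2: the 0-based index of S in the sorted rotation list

Answer: SmEu$pooss
4

Derivation:
All 10 rotations (rotation i = S[i:]+S[:i]):
  rot[0] = opossumES$
  rot[1] = possumES$o
  rot[2] = ossumES$op
  rot[3] = ssumES$opo
  rot[4] = sumES$opos
  rot[5] = umES$oposs
  rot[6] = mES$opossu
  rot[7] = ES$opossum
  rot[8] = S$opossumE
  rot[9] = $opossumES
Sorted (with $ < everything):
  sorted[0] = $opossumES  (last char: 'S')
  sorted[1] = ES$opossum  (last char: 'm')
  sorted[2] = S$opossumE  (last char: 'E')
  sorted[3] = mES$opossu  (last char: 'u')
  sorted[4] = opossumES$  (last char: '$')
  sorted[5] = ossumES$op  (last char: 'p')
  sorted[6] = possumES$o  (last char: 'o')
  sorted[7] = ssumES$opo  (last char: 'o')
  sorted[8] = sumES$opos  (last char: 's')
  sorted[9] = umES$oposs  (last char: 's')
Last column: SmEu$pooss
Original string S is at sorted index 4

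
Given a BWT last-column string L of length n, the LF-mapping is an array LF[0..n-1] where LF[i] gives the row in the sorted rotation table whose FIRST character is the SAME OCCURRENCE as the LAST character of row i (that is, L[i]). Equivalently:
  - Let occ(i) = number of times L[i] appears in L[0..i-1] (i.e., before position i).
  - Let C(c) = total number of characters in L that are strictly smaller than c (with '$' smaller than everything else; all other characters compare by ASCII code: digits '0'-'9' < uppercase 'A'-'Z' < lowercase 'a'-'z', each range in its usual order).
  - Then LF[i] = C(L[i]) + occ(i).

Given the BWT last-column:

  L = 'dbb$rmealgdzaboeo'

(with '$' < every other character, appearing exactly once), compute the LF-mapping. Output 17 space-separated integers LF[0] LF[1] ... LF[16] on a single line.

Char counts: '$':1, 'a':2, 'b':3, 'd':2, 'e':2, 'g':1, 'l':1, 'm':1, 'o':2, 'r':1, 'z':1
C (first-col start): C('$')=0, C('a')=1, C('b')=3, C('d')=6, C('e')=8, C('g')=10, C('l')=11, C('m')=12, C('o')=13, C('r')=15, C('z')=16
L[0]='d': occ=0, LF[0]=C('d')+0=6+0=6
L[1]='b': occ=0, LF[1]=C('b')+0=3+0=3
L[2]='b': occ=1, LF[2]=C('b')+1=3+1=4
L[3]='$': occ=0, LF[3]=C('$')+0=0+0=0
L[4]='r': occ=0, LF[4]=C('r')+0=15+0=15
L[5]='m': occ=0, LF[5]=C('m')+0=12+0=12
L[6]='e': occ=0, LF[6]=C('e')+0=8+0=8
L[7]='a': occ=0, LF[7]=C('a')+0=1+0=1
L[8]='l': occ=0, LF[8]=C('l')+0=11+0=11
L[9]='g': occ=0, LF[9]=C('g')+0=10+0=10
L[10]='d': occ=1, LF[10]=C('d')+1=6+1=7
L[11]='z': occ=0, LF[11]=C('z')+0=16+0=16
L[12]='a': occ=1, LF[12]=C('a')+1=1+1=2
L[13]='b': occ=2, LF[13]=C('b')+2=3+2=5
L[14]='o': occ=0, LF[14]=C('o')+0=13+0=13
L[15]='e': occ=1, LF[15]=C('e')+1=8+1=9
L[16]='o': occ=1, LF[16]=C('o')+1=13+1=14

Answer: 6 3 4 0 15 12 8 1 11 10 7 16 2 5 13 9 14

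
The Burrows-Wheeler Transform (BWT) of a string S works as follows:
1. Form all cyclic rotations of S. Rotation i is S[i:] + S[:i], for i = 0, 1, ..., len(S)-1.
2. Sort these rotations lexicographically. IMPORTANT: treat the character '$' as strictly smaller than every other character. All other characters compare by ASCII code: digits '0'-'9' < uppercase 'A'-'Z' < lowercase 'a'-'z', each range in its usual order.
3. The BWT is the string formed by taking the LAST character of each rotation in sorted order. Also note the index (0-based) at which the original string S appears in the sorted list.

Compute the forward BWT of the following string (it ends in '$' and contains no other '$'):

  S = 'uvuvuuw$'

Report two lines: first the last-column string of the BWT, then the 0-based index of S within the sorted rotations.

All 8 rotations (rotation i = S[i:]+S[:i]):
  rot[0] = uvuvuuw$
  rot[1] = vuvuuw$u
  rot[2] = uvuuw$uv
  rot[3] = vuuw$uvu
  rot[4] = uuw$uvuv
  rot[5] = uw$uvuvu
  rot[6] = w$uvuvuu
  rot[7] = $uvuvuuw
Sorted (with $ < everything):
  sorted[0] = $uvuvuuw  (last char: 'w')
  sorted[1] = uuw$uvuv  (last char: 'v')
  sorted[2] = uvuuw$uv  (last char: 'v')
  sorted[3] = uvuvuuw$  (last char: '$')
  sorted[4] = uw$uvuvu  (last char: 'u')
  sorted[5] = vuuw$uvu  (last char: 'u')
  sorted[6] = vuvuuw$u  (last char: 'u')
  sorted[7] = w$uvuvuu  (last char: 'u')
Last column: wvv$uuuu
Original string S is at sorted index 3

Answer: wvv$uuuu
3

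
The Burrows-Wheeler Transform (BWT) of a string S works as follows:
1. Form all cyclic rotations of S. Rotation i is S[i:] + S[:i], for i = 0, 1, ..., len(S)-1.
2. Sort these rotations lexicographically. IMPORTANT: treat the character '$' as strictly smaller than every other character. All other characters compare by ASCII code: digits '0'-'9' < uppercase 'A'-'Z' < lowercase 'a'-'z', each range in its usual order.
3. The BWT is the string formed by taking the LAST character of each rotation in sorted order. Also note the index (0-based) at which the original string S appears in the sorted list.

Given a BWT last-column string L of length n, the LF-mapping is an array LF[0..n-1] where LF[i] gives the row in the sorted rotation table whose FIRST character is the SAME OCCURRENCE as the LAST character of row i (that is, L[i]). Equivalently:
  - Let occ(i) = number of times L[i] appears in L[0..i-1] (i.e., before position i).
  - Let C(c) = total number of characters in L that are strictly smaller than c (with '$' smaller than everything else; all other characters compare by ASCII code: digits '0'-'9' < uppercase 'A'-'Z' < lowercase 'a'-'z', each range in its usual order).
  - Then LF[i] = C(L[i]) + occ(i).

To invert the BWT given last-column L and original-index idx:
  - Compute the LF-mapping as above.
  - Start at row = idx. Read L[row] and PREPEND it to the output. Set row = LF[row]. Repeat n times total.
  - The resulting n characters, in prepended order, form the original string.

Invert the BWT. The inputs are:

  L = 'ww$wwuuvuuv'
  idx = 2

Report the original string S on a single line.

LF mapping: 7 8 0 9 10 1 2 5 3 4 6
Walk LF starting at row 2, prepending L[row]:
  step 1: row=2, L[2]='$', prepend. Next row=LF[2]=0
  step 2: row=0, L[0]='w', prepend. Next row=LF[0]=7
  step 3: row=7, L[7]='v', prepend. Next row=LF[7]=5
  step 4: row=5, L[5]='u', prepend. Next row=LF[5]=1
  step 5: row=1, L[1]='w', prepend. Next row=LF[1]=8
  step 6: row=8, L[8]='u', prepend. Next row=LF[8]=3
  step 7: row=3, L[3]='w', prepend. Next row=LF[3]=9
  step 8: row=9, L[9]='u', prepend. Next row=LF[9]=4
  step 9: row=4, L[4]='w', prepend. Next row=LF[4]=10
  step 10: row=10, L[10]='v', prepend. Next row=LF[10]=6
  step 11: row=6, L[6]='u', prepend. Next row=LF[6]=2
Reversed output: uvwuwuwuvw$

Answer: uvwuwuwuvw$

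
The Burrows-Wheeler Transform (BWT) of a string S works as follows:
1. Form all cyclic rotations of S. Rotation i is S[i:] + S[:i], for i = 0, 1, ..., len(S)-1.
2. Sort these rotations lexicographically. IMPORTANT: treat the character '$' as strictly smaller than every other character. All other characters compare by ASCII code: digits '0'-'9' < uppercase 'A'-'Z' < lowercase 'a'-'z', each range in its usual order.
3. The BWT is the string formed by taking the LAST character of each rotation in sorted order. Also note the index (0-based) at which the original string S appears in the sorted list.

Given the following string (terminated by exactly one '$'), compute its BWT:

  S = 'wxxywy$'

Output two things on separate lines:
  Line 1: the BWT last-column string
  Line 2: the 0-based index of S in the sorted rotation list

Answer: y$ywxwx
1

Derivation:
All 7 rotations (rotation i = S[i:]+S[:i]):
  rot[0] = wxxywy$
  rot[1] = xxywy$w
  rot[2] = xywy$wx
  rot[3] = ywy$wxx
  rot[4] = wy$wxxy
  rot[5] = y$wxxyw
  rot[6] = $wxxywy
Sorted (with $ < everything):
  sorted[0] = $wxxywy  (last char: 'y')
  sorted[1] = wxxywy$  (last char: '$')
  sorted[2] = wy$wxxy  (last char: 'y')
  sorted[3] = xxywy$w  (last char: 'w')
  sorted[4] = xywy$wx  (last char: 'x')
  sorted[5] = y$wxxyw  (last char: 'w')
  sorted[6] = ywy$wxx  (last char: 'x')
Last column: y$ywxwx
Original string S is at sorted index 1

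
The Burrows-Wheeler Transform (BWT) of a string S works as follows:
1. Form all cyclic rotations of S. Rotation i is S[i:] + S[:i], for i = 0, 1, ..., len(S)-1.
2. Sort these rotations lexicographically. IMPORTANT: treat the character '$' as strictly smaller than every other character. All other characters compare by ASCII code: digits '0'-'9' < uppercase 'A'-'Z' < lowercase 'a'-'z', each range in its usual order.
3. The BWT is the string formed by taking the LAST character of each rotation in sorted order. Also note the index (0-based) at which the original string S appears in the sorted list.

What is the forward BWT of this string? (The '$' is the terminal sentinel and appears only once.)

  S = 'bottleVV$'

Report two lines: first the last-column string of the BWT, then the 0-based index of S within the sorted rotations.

All 9 rotations (rotation i = S[i:]+S[:i]):
  rot[0] = bottleVV$
  rot[1] = ottleVV$b
  rot[2] = ttleVV$bo
  rot[3] = tleVV$bot
  rot[4] = leVV$bott
  rot[5] = eVV$bottl
  rot[6] = VV$bottle
  rot[7] = V$bottleV
  rot[8] = $bottleVV
Sorted (with $ < everything):
  sorted[0] = $bottleVV  (last char: 'V')
  sorted[1] = V$bottleV  (last char: 'V')
  sorted[2] = VV$bottle  (last char: 'e')
  sorted[3] = bottleVV$  (last char: '$')
  sorted[4] = eVV$bottl  (last char: 'l')
  sorted[5] = leVV$bott  (last char: 't')
  sorted[6] = ottleVV$b  (last char: 'b')
  sorted[7] = tleVV$bot  (last char: 't')
  sorted[8] = ttleVV$bo  (last char: 'o')
Last column: VVe$ltbto
Original string S is at sorted index 3

Answer: VVe$ltbto
3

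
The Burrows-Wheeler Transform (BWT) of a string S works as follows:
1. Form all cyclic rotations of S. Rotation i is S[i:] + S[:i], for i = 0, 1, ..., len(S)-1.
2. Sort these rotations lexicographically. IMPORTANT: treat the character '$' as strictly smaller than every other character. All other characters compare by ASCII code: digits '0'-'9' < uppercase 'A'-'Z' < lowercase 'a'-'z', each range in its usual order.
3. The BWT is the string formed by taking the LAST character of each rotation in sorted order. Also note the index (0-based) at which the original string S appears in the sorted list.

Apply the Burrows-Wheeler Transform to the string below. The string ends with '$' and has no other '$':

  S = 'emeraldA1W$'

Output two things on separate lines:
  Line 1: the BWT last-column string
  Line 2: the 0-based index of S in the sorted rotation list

All 11 rotations (rotation i = S[i:]+S[:i]):
  rot[0] = emeraldA1W$
  rot[1] = meraldA1W$e
  rot[2] = eraldA1W$em
  rot[3] = raldA1W$eme
  rot[4] = aldA1W$emer
  rot[5] = ldA1W$emera
  rot[6] = dA1W$emeral
  rot[7] = A1W$emerald
  rot[8] = 1W$emeraldA
  rot[9] = W$emeraldA1
  rot[10] = $emeraldA1W
Sorted (with $ < everything):
  sorted[0] = $emeraldA1W  (last char: 'W')
  sorted[1] = 1W$emeraldA  (last char: 'A')
  sorted[2] = A1W$emerald  (last char: 'd')
  sorted[3] = W$emeraldA1  (last char: '1')
  sorted[4] = aldA1W$emer  (last char: 'r')
  sorted[5] = dA1W$emeral  (last char: 'l')
  sorted[6] = emeraldA1W$  (last char: '$')
  sorted[7] = eraldA1W$em  (last char: 'm')
  sorted[8] = ldA1W$emera  (last char: 'a')
  sorted[9] = meraldA1W$e  (last char: 'e')
  sorted[10] = raldA1W$eme  (last char: 'e')
Last column: WAd1rl$maee
Original string S is at sorted index 6

Answer: WAd1rl$maee
6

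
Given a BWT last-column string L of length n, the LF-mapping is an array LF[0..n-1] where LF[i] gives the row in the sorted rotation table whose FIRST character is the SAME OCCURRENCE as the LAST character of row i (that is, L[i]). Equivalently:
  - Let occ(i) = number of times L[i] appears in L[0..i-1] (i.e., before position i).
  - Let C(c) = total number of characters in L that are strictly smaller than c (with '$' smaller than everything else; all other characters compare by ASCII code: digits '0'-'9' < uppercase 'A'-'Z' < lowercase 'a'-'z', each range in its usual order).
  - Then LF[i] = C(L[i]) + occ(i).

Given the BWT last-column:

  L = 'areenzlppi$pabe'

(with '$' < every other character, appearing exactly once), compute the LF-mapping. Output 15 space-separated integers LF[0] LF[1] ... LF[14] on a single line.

Char counts: '$':1, 'a':2, 'b':1, 'e':3, 'i':1, 'l':1, 'n':1, 'p':3, 'r':1, 'z':1
C (first-col start): C('$')=0, C('a')=1, C('b')=3, C('e')=4, C('i')=7, C('l')=8, C('n')=9, C('p')=10, C('r')=13, C('z')=14
L[0]='a': occ=0, LF[0]=C('a')+0=1+0=1
L[1]='r': occ=0, LF[1]=C('r')+0=13+0=13
L[2]='e': occ=0, LF[2]=C('e')+0=4+0=4
L[3]='e': occ=1, LF[3]=C('e')+1=4+1=5
L[4]='n': occ=0, LF[4]=C('n')+0=9+0=9
L[5]='z': occ=0, LF[5]=C('z')+0=14+0=14
L[6]='l': occ=0, LF[6]=C('l')+0=8+0=8
L[7]='p': occ=0, LF[7]=C('p')+0=10+0=10
L[8]='p': occ=1, LF[8]=C('p')+1=10+1=11
L[9]='i': occ=0, LF[9]=C('i')+0=7+0=7
L[10]='$': occ=0, LF[10]=C('$')+0=0+0=0
L[11]='p': occ=2, LF[11]=C('p')+2=10+2=12
L[12]='a': occ=1, LF[12]=C('a')+1=1+1=2
L[13]='b': occ=0, LF[13]=C('b')+0=3+0=3
L[14]='e': occ=2, LF[14]=C('e')+2=4+2=6

Answer: 1 13 4 5 9 14 8 10 11 7 0 12 2 3 6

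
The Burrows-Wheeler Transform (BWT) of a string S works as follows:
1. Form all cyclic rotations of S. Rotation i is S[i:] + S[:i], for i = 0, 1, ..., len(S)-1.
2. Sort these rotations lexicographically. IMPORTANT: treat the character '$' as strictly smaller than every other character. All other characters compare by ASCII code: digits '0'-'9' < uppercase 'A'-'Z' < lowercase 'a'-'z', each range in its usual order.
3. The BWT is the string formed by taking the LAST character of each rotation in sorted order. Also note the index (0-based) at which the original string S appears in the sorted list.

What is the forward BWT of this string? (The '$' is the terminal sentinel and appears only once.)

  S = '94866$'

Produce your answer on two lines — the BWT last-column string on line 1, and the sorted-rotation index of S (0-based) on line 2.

Answer: 69684$
5

Derivation:
All 6 rotations (rotation i = S[i:]+S[:i]):
  rot[0] = 94866$
  rot[1] = 4866$9
  rot[2] = 866$94
  rot[3] = 66$948
  rot[4] = 6$9486
  rot[5] = $94866
Sorted (with $ < everything):
  sorted[0] = $94866  (last char: '6')
  sorted[1] = 4866$9  (last char: '9')
  sorted[2] = 6$9486  (last char: '6')
  sorted[3] = 66$948  (last char: '8')
  sorted[4] = 866$94  (last char: '4')
  sorted[5] = 94866$  (last char: '$')
Last column: 69684$
Original string S is at sorted index 5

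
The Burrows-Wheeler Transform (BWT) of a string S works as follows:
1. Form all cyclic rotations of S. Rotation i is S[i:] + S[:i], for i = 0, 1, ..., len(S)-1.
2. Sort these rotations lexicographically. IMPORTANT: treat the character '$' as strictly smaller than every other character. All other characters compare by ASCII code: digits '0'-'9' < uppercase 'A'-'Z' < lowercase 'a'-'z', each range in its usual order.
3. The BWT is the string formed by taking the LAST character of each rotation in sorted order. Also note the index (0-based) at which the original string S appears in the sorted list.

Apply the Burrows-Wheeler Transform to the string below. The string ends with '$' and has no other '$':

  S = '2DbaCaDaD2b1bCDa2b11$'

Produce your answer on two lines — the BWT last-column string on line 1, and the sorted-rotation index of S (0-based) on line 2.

Answer: 11bb$aDbaaCa2DbDC221D
4

Derivation:
All 21 rotations (rotation i = S[i:]+S[:i]):
  rot[0] = 2DbaCaDaD2b1bCDa2b11$
  rot[1] = DbaCaDaD2b1bCDa2b11$2
  rot[2] = baCaDaD2b1bCDa2b11$2D
  rot[3] = aCaDaD2b1bCDa2b11$2Db
  rot[4] = CaDaD2b1bCDa2b11$2Dba
  rot[5] = aDaD2b1bCDa2b11$2DbaC
  rot[6] = DaD2b1bCDa2b11$2DbaCa
  rot[7] = aD2b1bCDa2b11$2DbaCaD
  rot[8] = D2b1bCDa2b11$2DbaCaDa
  rot[9] = 2b1bCDa2b11$2DbaCaDaD
  rot[10] = b1bCDa2b11$2DbaCaDaD2
  rot[11] = 1bCDa2b11$2DbaCaDaD2b
  rot[12] = bCDa2b11$2DbaCaDaD2b1
  rot[13] = CDa2b11$2DbaCaDaD2b1b
  rot[14] = Da2b11$2DbaCaDaD2b1bC
  rot[15] = a2b11$2DbaCaDaD2b1bCD
  rot[16] = 2b11$2DbaCaDaD2b1bCDa
  rot[17] = b11$2DbaCaDaD2b1bCDa2
  rot[18] = 11$2DbaCaDaD2b1bCDa2b
  rot[19] = 1$2DbaCaDaD2b1bCDa2b1
  rot[20] = $2DbaCaDaD2b1bCDa2b11
Sorted (with $ < everything):
  sorted[0] = $2DbaCaDaD2b1bCDa2b11  (last char: '1')
  sorted[1] = 1$2DbaCaDaD2b1bCDa2b1  (last char: '1')
  sorted[2] = 11$2DbaCaDaD2b1bCDa2b  (last char: 'b')
  sorted[3] = 1bCDa2b11$2DbaCaDaD2b  (last char: 'b')
  sorted[4] = 2DbaCaDaD2b1bCDa2b11$  (last char: '$')
  sorted[5] = 2b11$2DbaCaDaD2b1bCDa  (last char: 'a')
  sorted[6] = 2b1bCDa2b11$2DbaCaDaD  (last char: 'D')
  sorted[7] = CDa2b11$2DbaCaDaD2b1b  (last char: 'b')
  sorted[8] = CaDaD2b1bCDa2b11$2Dba  (last char: 'a')
  sorted[9] = D2b1bCDa2b11$2DbaCaDa  (last char: 'a')
  sorted[10] = Da2b11$2DbaCaDaD2b1bC  (last char: 'C')
  sorted[11] = DaD2b1bCDa2b11$2DbaCa  (last char: 'a')
  sorted[12] = DbaCaDaD2b1bCDa2b11$2  (last char: '2')
  sorted[13] = a2b11$2DbaCaDaD2b1bCD  (last char: 'D')
  sorted[14] = aCaDaD2b1bCDa2b11$2Db  (last char: 'b')
  sorted[15] = aD2b1bCDa2b11$2DbaCaD  (last char: 'D')
  sorted[16] = aDaD2b1bCDa2b11$2DbaC  (last char: 'C')
  sorted[17] = b11$2DbaCaDaD2b1bCDa2  (last char: '2')
  sorted[18] = b1bCDa2b11$2DbaCaDaD2  (last char: '2')
  sorted[19] = bCDa2b11$2DbaCaDaD2b1  (last char: '1')
  sorted[20] = baCaDaD2b1bCDa2b11$2D  (last char: 'D')
Last column: 11bb$aDbaaCa2DbDC221D
Original string S is at sorted index 4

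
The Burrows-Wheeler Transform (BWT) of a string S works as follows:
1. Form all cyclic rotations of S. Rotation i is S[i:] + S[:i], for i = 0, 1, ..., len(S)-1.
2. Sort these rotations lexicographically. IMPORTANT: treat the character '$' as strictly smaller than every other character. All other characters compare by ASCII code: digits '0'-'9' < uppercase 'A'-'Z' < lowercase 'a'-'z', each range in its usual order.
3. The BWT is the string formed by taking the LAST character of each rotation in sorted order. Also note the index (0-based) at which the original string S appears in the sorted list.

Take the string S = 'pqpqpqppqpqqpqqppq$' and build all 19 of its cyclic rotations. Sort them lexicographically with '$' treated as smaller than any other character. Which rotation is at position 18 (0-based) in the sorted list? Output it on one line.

Answer: qqpqqppq$pqpqpqppqp

Derivation:
All 19 rotations (rotation i = S[i:]+S[:i]):
  rot[0] = pqpqpqppqpqqpqqppq$
  rot[1] = qpqpqppqpqqpqqppq$p
  rot[2] = pqpqppqpqqpqqppq$pq
  rot[3] = qpqppqpqqpqqppq$pqp
  rot[4] = pqppqpqqpqqppq$pqpq
  rot[5] = qppqpqqpqqppq$pqpqp
  rot[6] = ppqpqqpqqppq$pqpqpq
  rot[7] = pqpqqpqqppq$pqpqpqp
  rot[8] = qpqqpqqppq$pqpqpqpp
  rot[9] = pqqpqqppq$pqpqpqppq
  rot[10] = qqpqqppq$pqpqpqppqp
  rot[11] = qpqqppq$pqpqpqppqpq
  rot[12] = pqqppq$pqpqpqppqpqq
  rot[13] = qqppq$pqpqpqppqpqqp
  rot[14] = qppq$pqpqpqppqpqqpq
  rot[15] = ppq$pqpqpqppqpqqpqq
  rot[16] = pq$pqpqpqppqpqqpqqp
  rot[17] = q$pqpqpqppqpqqpqqpp
  rot[18] = $pqpqpqppqpqqpqqppq
Sorted (with $ < everything):
  sorted[0] = $pqpqpqppqpqqpqqppq
  sorted[1] = ppq$pqpqpqppqpqqpqq
  sorted[2] = ppqpqqpqqppq$pqpqpq
  sorted[3] = pq$pqpqpqppqpqqpqqp
  sorted[4] = pqppqpqqpqqppq$pqpq
  sorted[5] = pqpqppqpqqpqqppq$pq
  sorted[6] = pqpqpqppqpqqpqqppq$
  sorted[7] = pqpqqpqqppq$pqpqpqp
  sorted[8] = pqqppq$pqpqpqppqpqq
  sorted[9] = pqqpqqppq$pqpqpqppq
  sorted[10] = q$pqpqpqppqpqqpqqpp
  sorted[11] = qppq$pqpqpqppqpqqpq
  sorted[12] = qppqpqqpqqppq$pqpqp
  sorted[13] = qpqppqpqqpqqppq$pqp
  sorted[14] = qpqpqppqpqqpqqppq$p
  sorted[15] = qpqqppq$pqpqpqppqpq
  sorted[16] = qpqqpqqppq$pqpqpqpp
  sorted[17] = qqppq$pqpqpqppqpqqp
  sorted[18] = qqpqqppq$pqpqpqppqp
sorted[18] = qqpqqppq$pqpqpqppqp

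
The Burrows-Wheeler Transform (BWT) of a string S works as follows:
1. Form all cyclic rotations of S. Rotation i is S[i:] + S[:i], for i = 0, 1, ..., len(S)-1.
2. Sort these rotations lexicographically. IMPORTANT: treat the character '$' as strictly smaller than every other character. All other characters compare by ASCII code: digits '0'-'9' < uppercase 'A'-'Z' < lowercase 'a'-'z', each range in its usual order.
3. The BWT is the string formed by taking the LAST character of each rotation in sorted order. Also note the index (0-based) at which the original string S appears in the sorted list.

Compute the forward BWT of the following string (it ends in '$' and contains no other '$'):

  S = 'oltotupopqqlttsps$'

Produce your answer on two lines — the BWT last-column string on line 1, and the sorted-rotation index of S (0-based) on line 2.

Answer: soq$ptuosqpptltlot
3

Derivation:
All 18 rotations (rotation i = S[i:]+S[:i]):
  rot[0] = oltotupopqqlttsps$
  rot[1] = ltotupopqqlttsps$o
  rot[2] = totupopqqlttsps$ol
  rot[3] = otupopqqlttsps$olt
  rot[4] = tupopqqlttsps$olto
  rot[5] = upopqqlttsps$oltot
  rot[6] = popqqlttsps$oltotu
  rot[7] = opqqlttsps$oltotup
  rot[8] = pqqlttsps$oltotupo
  rot[9] = qqlttsps$oltotupop
  rot[10] = qlttsps$oltotupopq
  rot[11] = lttsps$oltotupopqq
  rot[12] = ttsps$oltotupopqql
  rot[13] = tsps$oltotupopqqlt
  rot[14] = sps$oltotupopqqltt
  rot[15] = ps$oltotupopqqltts
  rot[16] = s$oltotupopqqlttsp
  rot[17] = $oltotupopqqlttsps
Sorted (with $ < everything):
  sorted[0] = $oltotupopqqlttsps  (last char: 's')
  sorted[1] = ltotupopqqlttsps$o  (last char: 'o')
  sorted[2] = lttsps$oltotupopqq  (last char: 'q')
  sorted[3] = oltotupopqqlttsps$  (last char: '$')
  sorted[4] = opqqlttsps$oltotup  (last char: 'p')
  sorted[5] = otupopqqlttsps$olt  (last char: 't')
  sorted[6] = popqqlttsps$oltotu  (last char: 'u')
  sorted[7] = pqqlttsps$oltotupo  (last char: 'o')
  sorted[8] = ps$oltotupopqqltts  (last char: 's')
  sorted[9] = qlttsps$oltotupopq  (last char: 'q')
  sorted[10] = qqlttsps$oltotupop  (last char: 'p')
  sorted[11] = s$oltotupopqqlttsp  (last char: 'p')
  sorted[12] = sps$oltotupopqqltt  (last char: 't')
  sorted[13] = totupopqqlttsps$ol  (last char: 'l')
  sorted[14] = tsps$oltotupopqqlt  (last char: 't')
  sorted[15] = ttsps$oltotupopqql  (last char: 'l')
  sorted[16] = tupopqqlttsps$olto  (last char: 'o')
  sorted[17] = upopqqlttsps$oltot  (last char: 't')
Last column: soq$ptuosqpptltlot
Original string S is at sorted index 3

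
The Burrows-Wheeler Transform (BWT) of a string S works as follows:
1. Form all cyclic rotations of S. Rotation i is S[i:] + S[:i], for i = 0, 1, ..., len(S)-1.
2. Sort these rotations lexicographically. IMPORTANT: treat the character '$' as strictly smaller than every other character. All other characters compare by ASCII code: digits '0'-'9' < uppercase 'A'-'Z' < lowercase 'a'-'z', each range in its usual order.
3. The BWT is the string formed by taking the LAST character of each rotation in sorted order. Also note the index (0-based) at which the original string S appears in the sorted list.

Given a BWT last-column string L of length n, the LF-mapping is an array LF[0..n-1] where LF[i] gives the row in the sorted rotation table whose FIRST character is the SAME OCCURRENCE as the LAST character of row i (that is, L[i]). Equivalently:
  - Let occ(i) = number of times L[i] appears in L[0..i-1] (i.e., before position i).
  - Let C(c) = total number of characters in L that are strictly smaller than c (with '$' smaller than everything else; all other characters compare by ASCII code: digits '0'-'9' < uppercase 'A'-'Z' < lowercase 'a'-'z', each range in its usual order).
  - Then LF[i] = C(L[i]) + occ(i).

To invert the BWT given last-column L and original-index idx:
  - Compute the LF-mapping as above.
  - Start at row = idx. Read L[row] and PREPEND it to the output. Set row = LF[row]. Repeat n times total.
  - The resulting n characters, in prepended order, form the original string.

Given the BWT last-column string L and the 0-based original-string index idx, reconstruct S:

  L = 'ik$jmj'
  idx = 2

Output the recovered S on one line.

LF mapping: 1 4 0 2 5 3
Walk LF starting at row 2, prepending L[row]:
  step 1: row=2, L[2]='$', prepend. Next row=LF[2]=0
  step 2: row=0, L[0]='i', prepend. Next row=LF[0]=1
  step 3: row=1, L[1]='k', prepend. Next row=LF[1]=4
  step 4: row=4, L[4]='m', prepend. Next row=LF[4]=5
  step 5: row=5, L[5]='j', prepend. Next row=LF[5]=3
  step 6: row=3, L[3]='j', prepend. Next row=LF[3]=2
Reversed output: jjmki$

Answer: jjmki$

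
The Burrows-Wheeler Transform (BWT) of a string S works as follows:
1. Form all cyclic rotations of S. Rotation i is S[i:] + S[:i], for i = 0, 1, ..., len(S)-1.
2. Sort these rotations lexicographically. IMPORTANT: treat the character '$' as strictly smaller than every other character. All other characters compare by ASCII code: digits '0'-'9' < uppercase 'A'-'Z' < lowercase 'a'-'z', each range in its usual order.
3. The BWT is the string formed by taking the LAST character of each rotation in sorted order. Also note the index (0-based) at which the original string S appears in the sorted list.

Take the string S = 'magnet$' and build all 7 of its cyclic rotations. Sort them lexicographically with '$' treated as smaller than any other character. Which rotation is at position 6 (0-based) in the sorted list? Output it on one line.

All 7 rotations (rotation i = S[i:]+S[:i]):
  rot[0] = magnet$
  rot[1] = agnet$m
  rot[2] = gnet$ma
  rot[3] = net$mag
  rot[4] = et$magn
  rot[5] = t$magne
  rot[6] = $magnet
Sorted (with $ < everything):
  sorted[0] = $magnet
  sorted[1] = agnet$m
  sorted[2] = et$magn
  sorted[3] = gnet$ma
  sorted[4] = magnet$
  sorted[5] = net$mag
  sorted[6] = t$magne
sorted[6] = t$magne

Answer: t$magne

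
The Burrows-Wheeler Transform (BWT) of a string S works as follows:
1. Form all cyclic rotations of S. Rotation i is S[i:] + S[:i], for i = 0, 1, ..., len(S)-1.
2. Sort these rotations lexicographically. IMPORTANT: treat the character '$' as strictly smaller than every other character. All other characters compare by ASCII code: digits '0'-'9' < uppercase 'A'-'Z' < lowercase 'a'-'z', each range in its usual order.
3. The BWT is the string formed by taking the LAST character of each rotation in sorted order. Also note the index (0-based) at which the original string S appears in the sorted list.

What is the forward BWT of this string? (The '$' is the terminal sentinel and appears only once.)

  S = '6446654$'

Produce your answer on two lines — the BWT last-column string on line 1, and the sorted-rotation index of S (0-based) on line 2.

Answer: 45646$64
5

Derivation:
All 8 rotations (rotation i = S[i:]+S[:i]):
  rot[0] = 6446654$
  rot[1] = 446654$6
  rot[2] = 46654$64
  rot[3] = 6654$644
  rot[4] = 654$6446
  rot[5] = 54$64466
  rot[6] = 4$644665
  rot[7] = $6446654
Sorted (with $ < everything):
  sorted[0] = $6446654  (last char: '4')
  sorted[1] = 4$644665  (last char: '5')
  sorted[2] = 446654$6  (last char: '6')
  sorted[3] = 46654$64  (last char: '4')
  sorted[4] = 54$64466  (last char: '6')
  sorted[5] = 6446654$  (last char: '$')
  sorted[6] = 654$6446  (last char: '6')
  sorted[7] = 6654$644  (last char: '4')
Last column: 45646$64
Original string S is at sorted index 5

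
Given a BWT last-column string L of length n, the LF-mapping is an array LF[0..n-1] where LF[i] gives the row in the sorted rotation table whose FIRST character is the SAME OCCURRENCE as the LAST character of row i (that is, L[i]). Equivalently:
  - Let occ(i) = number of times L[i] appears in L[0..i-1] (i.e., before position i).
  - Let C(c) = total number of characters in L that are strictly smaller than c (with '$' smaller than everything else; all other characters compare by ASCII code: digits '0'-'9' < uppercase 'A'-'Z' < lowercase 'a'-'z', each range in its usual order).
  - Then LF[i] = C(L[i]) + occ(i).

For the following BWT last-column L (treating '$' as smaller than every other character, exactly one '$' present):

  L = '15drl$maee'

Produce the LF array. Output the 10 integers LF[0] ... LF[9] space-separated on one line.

Char counts: '$':1, '1':1, '5':1, 'a':1, 'd':1, 'e':2, 'l':1, 'm':1, 'r':1
C (first-col start): C('$')=0, C('1')=1, C('5')=2, C('a')=3, C('d')=4, C('e')=5, C('l')=7, C('m')=8, C('r')=9
L[0]='1': occ=0, LF[0]=C('1')+0=1+0=1
L[1]='5': occ=0, LF[1]=C('5')+0=2+0=2
L[2]='d': occ=0, LF[2]=C('d')+0=4+0=4
L[3]='r': occ=0, LF[3]=C('r')+0=9+0=9
L[4]='l': occ=0, LF[4]=C('l')+0=7+0=7
L[5]='$': occ=0, LF[5]=C('$')+0=0+0=0
L[6]='m': occ=0, LF[6]=C('m')+0=8+0=8
L[7]='a': occ=0, LF[7]=C('a')+0=3+0=3
L[8]='e': occ=0, LF[8]=C('e')+0=5+0=5
L[9]='e': occ=1, LF[9]=C('e')+1=5+1=6

Answer: 1 2 4 9 7 0 8 3 5 6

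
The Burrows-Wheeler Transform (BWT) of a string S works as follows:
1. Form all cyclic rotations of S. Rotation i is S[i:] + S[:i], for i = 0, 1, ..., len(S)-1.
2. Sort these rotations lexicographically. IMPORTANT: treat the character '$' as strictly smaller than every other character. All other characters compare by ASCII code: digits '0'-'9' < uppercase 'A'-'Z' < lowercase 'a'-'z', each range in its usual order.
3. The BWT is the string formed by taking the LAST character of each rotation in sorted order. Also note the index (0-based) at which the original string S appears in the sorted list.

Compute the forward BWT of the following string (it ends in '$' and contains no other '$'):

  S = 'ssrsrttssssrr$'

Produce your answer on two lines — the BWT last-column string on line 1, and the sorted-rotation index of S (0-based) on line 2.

All 14 rotations (rotation i = S[i:]+S[:i]):
  rot[0] = ssrsrttssssrr$
  rot[1] = srsrttssssrr$s
  rot[2] = rsrttssssrr$ss
  rot[3] = srttssssrr$ssr
  rot[4] = rttssssrr$ssrs
  rot[5] = ttssssrr$ssrsr
  rot[6] = tssssrr$ssrsrt
  rot[7] = ssssrr$ssrsrtt
  rot[8] = sssrr$ssrsrtts
  rot[9] = ssrr$ssrsrttss
  rot[10] = srr$ssrsrttsss
  rot[11] = rr$ssrsrttssss
  rot[12] = r$ssrsrttssssr
  rot[13] = $ssrsrttssssrr
Sorted (with $ < everything):
  sorted[0] = $ssrsrttssssrr  (last char: 'r')
  sorted[1] = r$ssrsrttssssr  (last char: 'r')
  sorted[2] = rr$ssrsrttssss  (last char: 's')
  sorted[3] = rsrttssssrr$ss  (last char: 's')
  sorted[4] = rttssssrr$ssrs  (last char: 's')
  sorted[5] = srr$ssrsrttsss  (last char: 's')
  sorted[6] = srsrttssssrr$s  (last char: 's')
  sorted[7] = srttssssrr$ssr  (last char: 'r')
  sorted[8] = ssrr$ssrsrttss  (last char: 's')
  sorted[9] = ssrsrttssssrr$  (last char: '$')
  sorted[10] = sssrr$ssrsrtts  (last char: 's')
  sorted[11] = ssssrr$ssrsrtt  (last char: 't')
  sorted[12] = tssssrr$ssrsrt  (last char: 't')
  sorted[13] = ttssssrr$ssrsr  (last char: 'r')
Last column: rrsssssrs$sttr
Original string S is at sorted index 9

Answer: rrsssssrs$sttr
9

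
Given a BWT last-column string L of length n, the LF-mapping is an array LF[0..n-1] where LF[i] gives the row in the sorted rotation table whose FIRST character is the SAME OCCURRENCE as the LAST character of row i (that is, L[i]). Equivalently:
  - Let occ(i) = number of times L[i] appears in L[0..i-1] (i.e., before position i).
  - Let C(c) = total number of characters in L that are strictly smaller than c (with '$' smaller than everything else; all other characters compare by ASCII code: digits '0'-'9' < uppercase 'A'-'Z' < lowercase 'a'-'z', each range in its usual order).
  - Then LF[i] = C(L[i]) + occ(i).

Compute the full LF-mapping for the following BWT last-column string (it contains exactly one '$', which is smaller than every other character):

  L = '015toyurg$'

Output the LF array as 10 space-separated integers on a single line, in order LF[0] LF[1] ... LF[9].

Answer: 1 2 3 7 5 9 8 6 4 0

Derivation:
Char counts: '$':1, '0':1, '1':1, '5':1, 'g':1, 'o':1, 'r':1, 't':1, 'u':1, 'y':1
C (first-col start): C('$')=0, C('0')=1, C('1')=2, C('5')=3, C('g')=4, C('o')=5, C('r')=6, C('t')=7, C('u')=8, C('y')=9
L[0]='0': occ=0, LF[0]=C('0')+0=1+0=1
L[1]='1': occ=0, LF[1]=C('1')+0=2+0=2
L[2]='5': occ=0, LF[2]=C('5')+0=3+0=3
L[3]='t': occ=0, LF[3]=C('t')+0=7+0=7
L[4]='o': occ=0, LF[4]=C('o')+0=5+0=5
L[5]='y': occ=0, LF[5]=C('y')+0=9+0=9
L[6]='u': occ=0, LF[6]=C('u')+0=8+0=8
L[7]='r': occ=0, LF[7]=C('r')+0=6+0=6
L[8]='g': occ=0, LF[8]=C('g')+0=4+0=4
L[9]='$': occ=0, LF[9]=C('$')+0=0+0=0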